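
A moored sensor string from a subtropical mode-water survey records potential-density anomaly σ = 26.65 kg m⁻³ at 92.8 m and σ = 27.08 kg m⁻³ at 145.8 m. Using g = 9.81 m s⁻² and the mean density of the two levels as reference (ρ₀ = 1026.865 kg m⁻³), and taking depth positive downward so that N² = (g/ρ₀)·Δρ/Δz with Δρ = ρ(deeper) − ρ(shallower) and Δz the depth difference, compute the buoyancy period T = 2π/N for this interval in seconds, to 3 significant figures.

714 s

Δρ = 1027.08 − 1026.65 = 0.43 kg m⁻³ over Δz = 145.8 − 92.8 = 53 m.
N² = (9.81/1026.865) × (0.43/53) = 7.7508 × 10⁻⁵ s⁻².
N = √(7.7508 × 10⁻⁵) = 8.8039 × 10⁻³ rad s⁻¹, so T = 2π/N = 713.68 s ≈ 714 s.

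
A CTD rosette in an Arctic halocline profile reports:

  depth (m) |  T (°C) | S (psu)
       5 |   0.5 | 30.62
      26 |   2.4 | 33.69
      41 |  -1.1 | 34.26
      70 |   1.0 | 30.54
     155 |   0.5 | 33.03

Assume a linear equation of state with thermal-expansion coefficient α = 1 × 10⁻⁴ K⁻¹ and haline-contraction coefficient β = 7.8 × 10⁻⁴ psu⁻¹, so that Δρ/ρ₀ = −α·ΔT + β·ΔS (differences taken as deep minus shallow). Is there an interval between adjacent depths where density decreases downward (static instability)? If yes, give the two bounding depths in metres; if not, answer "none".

Evaluate Δρ/ρ₀ = −αΔT + βΔS across each adjacent pair:
  5–26 m: −αΔT+βΔS = −(1 × 10⁻⁴)(+1.9)+(7.8 × 10⁻⁴)(+3.07) = 2.2 × 10⁻³ → stable
  26–41 m: −αΔT+βΔS = −(1 × 10⁻⁴)(-3.5)+(7.8 × 10⁻⁴)(+0.57) = 7.9 × 10⁻⁴ → stable
  41–70 m: −αΔT+βΔS = −(1 × 10⁻⁴)(+2.1)+(7.8 × 10⁻⁴)(-3.72) = -3.1 × 10⁻³ → UNSTABLE
  70–155 m: −αΔT+βΔS = −(1 × 10⁻⁴)(-0.5)+(7.8 × 10⁻⁴)(+2.49) = 2.0 × 10⁻³ → stable
The 41–70 m interval has Δρ < 0: lighter water underlies denser water.

41–70 m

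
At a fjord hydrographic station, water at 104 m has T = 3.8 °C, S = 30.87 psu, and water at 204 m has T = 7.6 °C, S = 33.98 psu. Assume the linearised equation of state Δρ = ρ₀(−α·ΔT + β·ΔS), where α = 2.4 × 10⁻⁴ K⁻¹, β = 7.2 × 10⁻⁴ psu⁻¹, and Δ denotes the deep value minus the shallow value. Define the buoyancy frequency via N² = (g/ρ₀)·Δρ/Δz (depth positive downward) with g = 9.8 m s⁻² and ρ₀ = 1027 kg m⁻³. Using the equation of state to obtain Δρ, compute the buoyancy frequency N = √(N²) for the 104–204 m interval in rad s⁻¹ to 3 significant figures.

0.0114 rad s⁻¹

ΔT = +3.8 K, ΔS = +3.11 psu (deep − shallow).
Δρ/ρ₀ = −αΔT + βΔS = -9.12 × 10⁻⁴ + 2.2392 × 10⁻³ = 1.3272 × 10⁻³, so Δρ ≈ 1.363 kg m⁻³.
N² = (g/ρ₀)·Δρ/Δz = g·(Δρ/ρ₀)/Δz = 9.8 × 1.3272 × 10⁻³ / 100 = 1.3007 × 10⁻⁴ s⁻².
N = √(1.3007 × 10⁻⁴) = 0.011405 rad s⁻¹ ≈ 0.0114 rad s⁻¹.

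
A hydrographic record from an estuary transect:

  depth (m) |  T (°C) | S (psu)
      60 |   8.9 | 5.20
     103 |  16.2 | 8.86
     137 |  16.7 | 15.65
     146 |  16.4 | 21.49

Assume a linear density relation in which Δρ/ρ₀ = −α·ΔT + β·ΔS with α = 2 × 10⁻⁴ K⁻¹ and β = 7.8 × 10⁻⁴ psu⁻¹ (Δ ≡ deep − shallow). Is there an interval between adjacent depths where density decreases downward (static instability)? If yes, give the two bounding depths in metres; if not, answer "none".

Evaluate Δρ/ρ₀ = −αΔT + βΔS across each adjacent pair:
  60–103 m: −αΔT+βΔS = −(2 × 10⁻⁴)(+7.3)+(7.8 × 10⁻⁴)(+3.66) = 1.4 × 10⁻³ → stable
  103–137 m: −αΔT+βΔS = −(2 × 10⁻⁴)(+0.5)+(7.8 × 10⁻⁴)(+6.79) = 5.2 × 10⁻³ → stable
  137–146 m: −αΔT+βΔS = −(2 × 10⁻⁴)(-0.3)+(7.8 × 10⁻⁴)(+5.84) = 4.6 × 10⁻³ → stable
Every interval has Δρ > 0: the column is stably stratified throughout.

none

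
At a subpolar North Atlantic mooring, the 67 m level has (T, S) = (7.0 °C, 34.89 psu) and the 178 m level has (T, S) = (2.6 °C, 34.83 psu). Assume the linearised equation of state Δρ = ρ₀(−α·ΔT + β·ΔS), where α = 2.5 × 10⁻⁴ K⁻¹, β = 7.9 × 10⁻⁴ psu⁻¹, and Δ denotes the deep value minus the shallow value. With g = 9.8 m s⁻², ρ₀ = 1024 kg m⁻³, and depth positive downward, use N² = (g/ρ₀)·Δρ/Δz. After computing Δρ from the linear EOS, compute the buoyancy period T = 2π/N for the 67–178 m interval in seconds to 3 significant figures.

652 s

ΔT = -4.4 K, ΔS = -0.06 psu (deep − shallow).
Δρ/ρ₀ = −αΔT + βΔS = 1.10 × 10⁻³ − 4.74 × 10⁻⁵ = 1.0526 × 10⁻³, so Δρ ≈ 1.078 kg m⁻³.
N² = (g/ρ₀)·Δρ/Δz = g·(Δρ/ρ₀)/Δz = 9.8 × 1.0526 × 10⁻³ / 111 = 9.2932 × 10⁻⁵ s⁻².
N = √(9.2932 × 10⁻⁵) = 9.6401 × 10⁻³ rad s⁻¹ → T = 2π/N = 651.78 s ≈ 652 s.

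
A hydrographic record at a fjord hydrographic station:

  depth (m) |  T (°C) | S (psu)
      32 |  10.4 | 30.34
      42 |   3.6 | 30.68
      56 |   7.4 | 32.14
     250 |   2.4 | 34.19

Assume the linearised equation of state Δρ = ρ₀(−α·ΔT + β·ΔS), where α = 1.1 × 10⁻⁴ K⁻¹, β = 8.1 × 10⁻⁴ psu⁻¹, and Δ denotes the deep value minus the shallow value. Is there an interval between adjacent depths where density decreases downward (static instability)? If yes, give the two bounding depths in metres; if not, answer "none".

Evaluate Δρ/ρ₀ = −αΔT + βΔS across each adjacent pair:
  32–42 m: −αΔT+βΔS = −(1.1 × 10⁻⁴)(-6.8)+(8.1 × 10⁻⁴)(+0.34) = 1.0 × 10⁻³ → stable
  42–56 m: −αΔT+βΔS = −(1.1 × 10⁻⁴)(+3.8)+(8.1 × 10⁻⁴)(+1.46) = 7.6 × 10⁻⁴ → stable
  56–250 m: −αΔT+βΔS = −(1.1 × 10⁻⁴)(-5.0)+(8.1 × 10⁻⁴)(+2.05) = 2.2 × 10⁻³ → stable
Every interval has Δρ > 0: the column is stably stratified throughout.

none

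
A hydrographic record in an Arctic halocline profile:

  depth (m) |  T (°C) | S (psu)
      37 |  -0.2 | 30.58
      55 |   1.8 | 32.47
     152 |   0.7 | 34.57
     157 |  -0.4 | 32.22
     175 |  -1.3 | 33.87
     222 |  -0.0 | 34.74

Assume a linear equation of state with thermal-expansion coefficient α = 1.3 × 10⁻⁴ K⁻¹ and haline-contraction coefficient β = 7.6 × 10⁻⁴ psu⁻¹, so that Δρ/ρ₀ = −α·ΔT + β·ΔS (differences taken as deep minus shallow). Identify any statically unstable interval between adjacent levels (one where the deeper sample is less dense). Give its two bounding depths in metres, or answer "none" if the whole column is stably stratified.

Evaluate Δρ/ρ₀ = −αΔT + βΔS across each adjacent pair:
  37–55 m: −αΔT+βΔS = −(1.3 × 10⁻⁴)(+2.0)+(7.6 × 10⁻⁴)(+1.89) = 1.2 × 10⁻³ → stable
  55–152 m: −αΔT+βΔS = −(1.3 × 10⁻⁴)(-1.1)+(7.6 × 10⁻⁴)(+2.10) = 1.7 × 10⁻³ → stable
  152–157 m: −αΔT+βΔS = −(1.3 × 10⁻⁴)(-1.1)+(7.6 × 10⁻⁴)(-2.35) = -1.6 × 10⁻³ → UNSTABLE
  157–175 m: −αΔT+βΔS = −(1.3 × 10⁻⁴)(-0.9)+(7.6 × 10⁻⁴)(+1.65) = 1.4 × 10⁻³ → stable
  175–222 m: −αΔT+βΔS = −(1.3 × 10⁻⁴)(+1.3)+(7.6 × 10⁻⁴)(+0.87) = 4.9 × 10⁻⁴ → stable
The 152–157 m interval has Δρ < 0: lighter water underlies denser water.

152–157 m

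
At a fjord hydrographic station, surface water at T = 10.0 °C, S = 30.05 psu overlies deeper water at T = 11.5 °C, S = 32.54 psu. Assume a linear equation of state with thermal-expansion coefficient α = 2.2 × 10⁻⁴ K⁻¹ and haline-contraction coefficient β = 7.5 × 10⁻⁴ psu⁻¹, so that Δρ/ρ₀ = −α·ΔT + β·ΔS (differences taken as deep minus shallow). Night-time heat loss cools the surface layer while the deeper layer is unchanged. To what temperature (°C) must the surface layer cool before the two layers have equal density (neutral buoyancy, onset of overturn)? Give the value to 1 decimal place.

Neutral buoyancy requires Δρ = 0, i.e. −α(T_deep − T_surf′) + β(S_deep − S_surf) = 0.
T_surf′ = T_deep − (β/α)·ΔS = 11.5 − (7.5 × 10⁻⁴/2.2 × 10⁻⁴)·(+2.49) = 3.011 °C.
Cooling required: 10.0 − (3.011) = 6.989 °C.

3.0 °C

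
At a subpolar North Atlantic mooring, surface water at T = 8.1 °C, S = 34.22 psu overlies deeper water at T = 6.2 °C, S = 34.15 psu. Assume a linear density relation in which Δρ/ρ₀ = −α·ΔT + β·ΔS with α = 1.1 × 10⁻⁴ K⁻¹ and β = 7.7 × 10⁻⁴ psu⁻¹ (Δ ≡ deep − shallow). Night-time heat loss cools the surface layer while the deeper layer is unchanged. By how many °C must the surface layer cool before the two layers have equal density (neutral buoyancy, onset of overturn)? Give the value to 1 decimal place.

1.4 °C

Neutral buoyancy requires Δρ = 0, i.e. −α(T_deep − T_surf′) + β(S_deep − S_surf) = 0.
T_surf′ = T_deep − (β/α)·ΔS = 6.2 − (7.7 × 10⁻⁴/1.1 × 10⁻⁴)·(-0.07) = 6.690 °C.
Cooling required: 8.1 − (6.690) = 1.410 °C.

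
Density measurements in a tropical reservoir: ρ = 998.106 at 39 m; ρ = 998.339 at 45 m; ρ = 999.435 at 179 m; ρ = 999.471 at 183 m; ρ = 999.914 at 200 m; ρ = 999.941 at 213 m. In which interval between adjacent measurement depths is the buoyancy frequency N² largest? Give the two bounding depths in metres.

39–45 m

Compute the density gradient over each adjacent pair:
  39–45 m: Δρ/Δz = 0.233/6 = 0.039 kg m⁻⁴
  45–179 m: Δρ/Δz = 1.096/134 = 8.2 × 10⁻³ kg m⁻⁴
  179–183 m: Δρ/Δz = 0.036/4 = 9.0 × 10⁻³ kg m⁻⁴
  183–200 m: Δρ/Δz = 0.443/17 = 0.026 kg m⁻⁴
  200–213 m: Δρ/Δz = 0.027/13 = 2.1 × 10⁻³ kg m⁻⁴
The largest gradient is in the 39–45 m interval — the pycnocline.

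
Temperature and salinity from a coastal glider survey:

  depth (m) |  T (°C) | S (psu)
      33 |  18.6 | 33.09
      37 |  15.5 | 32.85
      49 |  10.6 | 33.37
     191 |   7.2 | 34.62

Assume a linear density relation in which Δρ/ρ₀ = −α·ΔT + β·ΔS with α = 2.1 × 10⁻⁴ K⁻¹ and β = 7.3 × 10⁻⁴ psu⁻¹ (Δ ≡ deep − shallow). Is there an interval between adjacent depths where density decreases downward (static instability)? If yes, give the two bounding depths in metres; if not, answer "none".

Evaluate Δρ/ρ₀ = −αΔT + βΔS across each adjacent pair:
  33–37 m: −αΔT+βΔS = −(2.1 × 10⁻⁴)(-3.1)+(7.3 × 10⁻⁴)(-0.24) = 4.8 × 10⁻⁴ → stable
  37–49 m: −αΔT+βΔS = −(2.1 × 10⁻⁴)(-4.9)+(7.3 × 10⁻⁴)(+0.52) = 1.4 × 10⁻³ → stable
  49–191 m: −αΔT+βΔS = −(2.1 × 10⁻⁴)(-3.4)+(7.3 × 10⁻⁴)(+1.25) = 1.6 × 10⁻³ → stable
Every interval has Δρ > 0: the column is stably stratified throughout.

none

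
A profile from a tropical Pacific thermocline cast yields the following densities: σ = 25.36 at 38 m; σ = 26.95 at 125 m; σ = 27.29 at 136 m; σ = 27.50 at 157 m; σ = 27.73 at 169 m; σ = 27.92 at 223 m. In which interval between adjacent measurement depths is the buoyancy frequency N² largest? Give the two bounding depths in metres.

Compute the density gradient over each adjacent pair:
  38–125 m: Δρ/Δz = 1.59/87 = 0.018 kg m⁻⁴
  125–136 m: Δρ/Δz = 0.34/11 = 0.031 kg m⁻⁴
  136–157 m: Δρ/Δz = 0.21/21 = 0.010 kg m⁻⁴
  157–169 m: Δρ/Δz = 0.23/12 = 0.019 kg m⁻⁴
  169–223 m: Δρ/Δz = 0.19/54 = 3.5 × 10⁻³ kg m⁻⁴
The largest gradient is in the 125–136 m interval — the pycnocline.

125–136 m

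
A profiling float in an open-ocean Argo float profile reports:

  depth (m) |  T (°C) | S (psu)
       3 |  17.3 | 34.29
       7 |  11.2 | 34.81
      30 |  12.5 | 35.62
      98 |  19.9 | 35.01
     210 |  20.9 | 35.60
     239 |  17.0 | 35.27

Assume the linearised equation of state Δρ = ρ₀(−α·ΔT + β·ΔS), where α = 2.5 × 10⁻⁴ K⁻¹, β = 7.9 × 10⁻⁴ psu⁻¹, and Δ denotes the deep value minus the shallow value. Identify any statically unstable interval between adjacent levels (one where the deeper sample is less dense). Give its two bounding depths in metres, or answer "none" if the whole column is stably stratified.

30–98 m

Evaluate Δρ/ρ₀ = −αΔT + βΔS across each adjacent pair:
  3–7 m: −αΔT+βΔS = −(2.5 × 10⁻⁴)(-6.1)+(7.9 × 10⁻⁴)(+0.52) = 1.9 × 10⁻³ → stable
  7–30 m: −αΔT+βΔS = −(2.5 × 10⁻⁴)(+1.3)+(7.9 × 10⁻⁴)(+0.81) = 3.1 × 10⁻⁴ → stable
  30–98 m: −αΔT+βΔS = −(2.5 × 10⁻⁴)(+7.4)+(7.9 × 10⁻⁴)(-0.61) = -2.3 × 10⁻³ → UNSTABLE
  98–210 m: −αΔT+βΔS = −(2.5 × 10⁻⁴)(+1.0)+(7.9 × 10⁻⁴)(+0.59) = 2.2 × 10⁻⁴ → stable
  210–239 m: −αΔT+βΔS = −(2.5 × 10⁻⁴)(-3.9)+(7.9 × 10⁻⁴)(-0.33) = 7.1 × 10⁻⁴ → stable
The 30–98 m interval has Δρ < 0: lighter water underlies denser water.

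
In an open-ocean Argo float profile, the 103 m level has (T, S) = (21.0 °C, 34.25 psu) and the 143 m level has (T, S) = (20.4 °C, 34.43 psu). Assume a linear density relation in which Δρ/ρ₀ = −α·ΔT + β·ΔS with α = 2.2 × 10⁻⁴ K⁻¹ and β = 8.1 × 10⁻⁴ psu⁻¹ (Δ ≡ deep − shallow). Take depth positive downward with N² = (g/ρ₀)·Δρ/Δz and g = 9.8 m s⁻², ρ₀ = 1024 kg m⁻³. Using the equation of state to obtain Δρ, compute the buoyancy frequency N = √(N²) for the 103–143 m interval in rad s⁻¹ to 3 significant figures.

8.25 × 10⁻³ rad s⁻¹

ΔT = -0.6 K, ΔS = +0.18 psu (deep − shallow).
Δρ/ρ₀ = −αΔT + βΔS = 1.32 × 10⁻⁴ + 1.458 × 10⁻⁴ = 2.778 × 10⁻⁴, so Δρ ≈ 0.2845 kg m⁻³.
N² = (g/ρ₀)·Δρ/Δz = g·(Δρ/ρ₀)/Δz = 9.8 × 2.778 × 10⁻⁴ / 40 = 6.8061 × 10⁻⁵ s⁻².
N = √(6.8061 × 10⁻⁵) = 8.2499 × 10⁻³ rad s⁻¹ ≈ 8.25 × 10⁻³ rad s⁻¹.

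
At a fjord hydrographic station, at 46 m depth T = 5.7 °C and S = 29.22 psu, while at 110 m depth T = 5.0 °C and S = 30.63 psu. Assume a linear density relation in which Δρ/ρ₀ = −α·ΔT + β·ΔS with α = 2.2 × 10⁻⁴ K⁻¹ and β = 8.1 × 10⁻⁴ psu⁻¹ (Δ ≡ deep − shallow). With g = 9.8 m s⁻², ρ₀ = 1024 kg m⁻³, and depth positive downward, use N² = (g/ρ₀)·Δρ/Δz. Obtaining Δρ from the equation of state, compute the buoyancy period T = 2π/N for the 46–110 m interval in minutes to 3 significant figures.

7.43 min

ΔT = -0.7 K, ΔS = +1.41 psu (deep − shallow).
Δρ/ρ₀ = −αΔT + βΔS = 1.54 × 10⁻⁴ + 1.1421 × 10⁻³ = 1.2961 × 10⁻³, so Δρ ≈ 1.327 kg m⁻³.
N² = (g/ρ₀)·Δρ/Δz = g·(Δρ/ρ₀)/Δz = 9.8 × 1.2961 × 10⁻³ / 64 = 1.9847 × 10⁻⁴ s⁻².
N = √(1.9847 × 10⁻⁴) = 0.014088 rad s⁻¹ → T = 2π/N = 446.00 s = 7.4333 min ≈ 7.43 min.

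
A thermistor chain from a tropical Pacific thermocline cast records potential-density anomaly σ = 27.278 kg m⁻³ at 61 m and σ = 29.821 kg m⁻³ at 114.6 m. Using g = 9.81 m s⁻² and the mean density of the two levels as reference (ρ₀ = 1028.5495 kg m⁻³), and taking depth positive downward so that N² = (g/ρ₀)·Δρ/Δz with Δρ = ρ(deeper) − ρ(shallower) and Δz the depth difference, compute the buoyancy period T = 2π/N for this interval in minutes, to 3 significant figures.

4.92 min

Δρ = 1029.821 − 1027.278 = 2.543 kg m⁻³ over Δz = 114.6 − 61 = 53.6 m.
N² = (9.81/1028.5495) × (2.543/53.6) = 4.5251 × 10⁻⁴ s⁻².
N = √(4.5251 × 10⁻⁴) = 0.021272 rad s⁻¹, so T = 2π/N = 295.37 s = 4.9228 min ≈ 4.92 min.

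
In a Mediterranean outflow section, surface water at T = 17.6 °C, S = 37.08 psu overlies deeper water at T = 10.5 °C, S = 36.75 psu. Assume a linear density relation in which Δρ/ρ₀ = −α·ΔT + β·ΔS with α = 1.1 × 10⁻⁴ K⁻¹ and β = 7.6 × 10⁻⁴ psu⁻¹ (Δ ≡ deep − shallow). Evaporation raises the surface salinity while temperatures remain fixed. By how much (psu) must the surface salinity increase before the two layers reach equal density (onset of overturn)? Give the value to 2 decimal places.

0.70 psu

Neutral buoyancy requires −α(T_deep − T_surf) + β(S_deep − S_surf′) = 0.
S_surf′ = S_deep − (α/β)·ΔT = 36.75 − (1.1 × 10⁻⁴/7.6 × 10⁻⁴)·(-7.1) = 37.7776 psu.
Increase required: 37.7776 − 37.08 = 0.6976 psu.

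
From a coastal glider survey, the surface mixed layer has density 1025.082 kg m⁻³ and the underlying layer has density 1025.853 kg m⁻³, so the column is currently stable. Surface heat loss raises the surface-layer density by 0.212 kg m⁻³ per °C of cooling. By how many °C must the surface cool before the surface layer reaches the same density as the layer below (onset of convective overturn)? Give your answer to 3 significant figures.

Density deficit of the surface layer: 1025.853 − 1025.082 = 0.771 kg m⁻³.
Required change = 0.771 / 0.212 = 3.64 °C.

3.64 °C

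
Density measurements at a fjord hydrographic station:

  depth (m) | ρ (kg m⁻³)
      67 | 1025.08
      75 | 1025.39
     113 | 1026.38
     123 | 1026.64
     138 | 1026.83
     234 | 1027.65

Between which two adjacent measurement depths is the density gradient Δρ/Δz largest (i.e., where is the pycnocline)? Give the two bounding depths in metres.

67–75 m

Compute the density gradient over each adjacent pair:
  67–75 m: Δρ/Δz = 0.31/8 = 0.039 kg m⁻⁴
  75–113 m: Δρ/Δz = 0.99/38 = 0.026 kg m⁻⁴
  113–123 m: Δρ/Δz = 0.26/10 = 0.026 kg m⁻⁴
  123–138 m: Δρ/Δz = 0.19/15 = 0.013 kg m⁻⁴
  138–234 m: Δρ/Δz = 0.82/96 = 8.5 × 10⁻³ kg m⁻⁴
The largest gradient is in the 67–75 m interval — the pycnocline.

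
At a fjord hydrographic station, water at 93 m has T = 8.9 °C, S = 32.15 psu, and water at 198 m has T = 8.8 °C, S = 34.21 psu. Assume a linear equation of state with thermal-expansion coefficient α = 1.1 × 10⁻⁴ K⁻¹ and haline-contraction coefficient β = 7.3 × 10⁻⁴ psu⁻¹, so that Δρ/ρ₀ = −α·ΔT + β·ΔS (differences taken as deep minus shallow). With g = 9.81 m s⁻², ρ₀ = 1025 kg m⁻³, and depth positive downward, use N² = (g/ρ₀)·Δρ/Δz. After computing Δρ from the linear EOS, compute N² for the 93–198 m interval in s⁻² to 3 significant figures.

ΔT = -0.1 K, ΔS = +2.06 psu (deep − shallow).
Δρ/ρ₀ = −αΔT + βΔS = 1.10 × 10⁻⁵ + 1.5038 × 10⁻³ = 1.5148 × 10⁻³, so Δρ ≈ 1.553 kg m⁻³.
N² = (g/ρ₀)·Δρ/Δz = g·(Δρ/ρ₀)/Δz = 9.81 × 1.5148 × 10⁻³ / 105 = 1.4153 × 10⁻⁴ s⁻² ≈ 1.42 × 10⁻⁴ s⁻².

1.42 × 10⁻⁴ s⁻²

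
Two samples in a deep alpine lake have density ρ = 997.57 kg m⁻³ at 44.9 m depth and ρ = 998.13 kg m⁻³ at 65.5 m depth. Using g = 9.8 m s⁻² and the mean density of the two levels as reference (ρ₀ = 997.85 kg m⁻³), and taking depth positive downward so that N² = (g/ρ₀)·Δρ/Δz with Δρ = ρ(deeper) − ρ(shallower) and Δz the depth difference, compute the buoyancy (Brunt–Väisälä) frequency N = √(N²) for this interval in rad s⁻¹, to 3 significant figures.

Δρ = 998.13 − 997.57 = 0.56 kg m⁻³ over Δz = 65.5 − 44.9 = 20.6 m.
N² = (9.8/997.85) × (0.56/20.6) = 2.6698 × 10⁻⁴ s⁻².
N = √(2.6698 × 10⁻⁴) = 0.016340 rad s⁻¹ ≈ 0.0163 rad s⁻¹.

0.0163 rad s⁻¹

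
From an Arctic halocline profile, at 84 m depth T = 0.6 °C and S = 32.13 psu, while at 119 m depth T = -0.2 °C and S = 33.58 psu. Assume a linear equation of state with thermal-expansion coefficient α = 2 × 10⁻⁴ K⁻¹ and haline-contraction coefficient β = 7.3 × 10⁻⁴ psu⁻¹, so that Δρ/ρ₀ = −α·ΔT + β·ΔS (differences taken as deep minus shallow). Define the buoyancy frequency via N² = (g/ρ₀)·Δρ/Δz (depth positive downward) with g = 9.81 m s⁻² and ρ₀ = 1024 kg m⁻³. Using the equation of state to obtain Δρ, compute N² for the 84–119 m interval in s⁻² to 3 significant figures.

ΔT = -0.8 K, ΔS = +1.45 psu (deep − shallow).
Δρ/ρ₀ = −αΔT + βΔS = 1.60 × 10⁻⁴ + 1.0585 × 10⁻³ = 1.2185 × 10⁻³, so Δρ ≈ 1.248 kg m⁻³.
N² = (g/ρ₀)·Δρ/Δz = g·(Δρ/ρ₀)/Δz = 9.81 × 1.2185 × 10⁻³ / 35 = 3.4153 × 10⁻⁴ s⁻² ≈ 3.42 × 10⁻⁴ s⁻².

3.42 × 10⁻⁴ s⁻²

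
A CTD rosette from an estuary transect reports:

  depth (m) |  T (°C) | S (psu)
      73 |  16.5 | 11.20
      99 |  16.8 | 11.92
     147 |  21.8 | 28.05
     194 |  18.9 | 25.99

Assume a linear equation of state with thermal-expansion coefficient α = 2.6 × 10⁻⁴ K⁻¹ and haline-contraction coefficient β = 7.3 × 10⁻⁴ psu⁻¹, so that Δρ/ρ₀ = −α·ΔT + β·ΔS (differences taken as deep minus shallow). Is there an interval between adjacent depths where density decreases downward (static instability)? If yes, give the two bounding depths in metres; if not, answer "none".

147–194 m

Evaluate Δρ/ρ₀ = −αΔT + βΔS across each adjacent pair:
  73–99 m: −αΔT+βΔS = −(2.6 × 10⁻⁴)(+0.3)+(7.3 × 10⁻⁴)(+0.72) = 4.5 × 10⁻⁴ → stable
  99–147 m: −αΔT+βΔS = −(2.6 × 10⁻⁴)(+5.0)+(7.3 × 10⁻⁴)(+16.13) = 0.010 → stable
  147–194 m: −αΔT+βΔS = −(2.6 × 10⁻⁴)(-2.9)+(7.3 × 10⁻⁴)(-2.06) = -7.5 × 10⁻⁴ → UNSTABLE
The 147–194 m interval has Δρ < 0: lighter water underlies denser water.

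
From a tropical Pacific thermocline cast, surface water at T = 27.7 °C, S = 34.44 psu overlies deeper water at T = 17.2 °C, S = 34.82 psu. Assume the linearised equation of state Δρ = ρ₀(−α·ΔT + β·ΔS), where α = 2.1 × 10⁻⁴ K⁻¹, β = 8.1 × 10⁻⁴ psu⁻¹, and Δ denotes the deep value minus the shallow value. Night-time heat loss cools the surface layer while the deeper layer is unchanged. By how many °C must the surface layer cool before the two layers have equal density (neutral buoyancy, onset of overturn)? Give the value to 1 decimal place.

Neutral buoyancy requires Δρ = 0, i.e. −α(T_deep − T_surf′) + β(S_deep − S_surf) = 0.
T_surf′ = T_deep − (β/α)·ΔS = 17.2 − (8.1 × 10⁻⁴/2.1 × 10⁻⁴)·(+0.38) = 15.734 °C.
Cooling required: 27.7 − (15.734) = 11.966 °C.

12.0 °C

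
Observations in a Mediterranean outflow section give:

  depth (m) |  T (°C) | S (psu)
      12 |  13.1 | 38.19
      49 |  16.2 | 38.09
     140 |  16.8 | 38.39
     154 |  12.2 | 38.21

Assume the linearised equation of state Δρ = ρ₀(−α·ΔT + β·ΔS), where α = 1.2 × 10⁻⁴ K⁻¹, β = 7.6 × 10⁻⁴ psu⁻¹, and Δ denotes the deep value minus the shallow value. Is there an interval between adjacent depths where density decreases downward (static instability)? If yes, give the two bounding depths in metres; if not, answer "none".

Evaluate Δρ/ρ₀ = −αΔT + βΔS across each adjacent pair:
  12–49 m: −αΔT+βΔS = −(1.2 × 10⁻⁴)(+3.1)+(7.6 × 10⁻⁴)(-0.10) = -4.5 × 10⁻⁴ → UNSTABLE
  49–140 m: −αΔT+βΔS = −(1.2 × 10⁻⁴)(+0.6)+(7.6 × 10⁻⁴)(+0.30) = 1.6 × 10⁻⁴ → stable
  140–154 m: −αΔT+βΔS = −(1.2 × 10⁻⁴)(-4.6)+(7.6 × 10⁻⁴)(-0.18) = 4.2 × 10⁻⁴ → stable
The 12–49 m interval has Δρ < 0: lighter water underlies denser water.

12–49 m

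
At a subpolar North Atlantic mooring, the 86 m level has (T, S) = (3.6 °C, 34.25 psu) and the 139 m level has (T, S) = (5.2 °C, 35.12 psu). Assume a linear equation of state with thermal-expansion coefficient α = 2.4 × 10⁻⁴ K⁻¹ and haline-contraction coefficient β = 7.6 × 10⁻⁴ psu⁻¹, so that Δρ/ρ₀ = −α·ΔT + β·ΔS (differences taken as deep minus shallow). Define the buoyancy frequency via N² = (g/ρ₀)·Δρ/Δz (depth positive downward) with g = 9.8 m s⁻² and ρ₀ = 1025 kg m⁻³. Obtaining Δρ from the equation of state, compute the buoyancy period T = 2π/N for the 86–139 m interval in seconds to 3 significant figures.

878 s

ΔT = +1.6 K, ΔS = +0.87 psu (deep − shallow).
Δρ/ρ₀ = −αΔT + βΔS = -3.84 × 10⁻⁴ + 6.612 × 10⁻⁴ = 2.772 × 10⁻⁴, so Δρ ≈ 0.2841 kg m⁻³.
N² = (g/ρ₀)·Δρ/Δz = g·(Δρ/ρ₀)/Δz = 9.8 × 2.772 × 10⁻⁴ / 53 = 5.1256 × 10⁻⁵ s⁻².
N = √(5.1256 × 10⁻⁵) = 7.1593 × 10⁻³ rad s⁻¹ → T = 2π/N = 877.63 s ≈ 878 s.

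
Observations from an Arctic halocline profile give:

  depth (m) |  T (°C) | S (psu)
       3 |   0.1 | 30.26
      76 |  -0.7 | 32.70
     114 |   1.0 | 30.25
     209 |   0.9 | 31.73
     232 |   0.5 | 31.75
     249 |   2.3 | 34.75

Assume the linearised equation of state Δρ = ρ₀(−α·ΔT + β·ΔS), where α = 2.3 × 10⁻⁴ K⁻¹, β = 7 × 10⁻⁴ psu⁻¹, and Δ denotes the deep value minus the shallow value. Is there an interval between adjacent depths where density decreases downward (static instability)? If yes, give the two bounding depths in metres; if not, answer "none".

76–114 m

Evaluate Δρ/ρ₀ = −αΔT + βΔS across each adjacent pair:
  3–76 m: −αΔT+βΔS = −(2.3 × 10⁻⁴)(-0.8)+(7 × 10⁻⁴)(+2.44) = 1.9 × 10⁻³ → stable
  76–114 m: −αΔT+βΔS = −(2.3 × 10⁻⁴)(+1.7)+(7 × 10⁻⁴)(-2.45) = -2.1 × 10⁻³ → UNSTABLE
  114–209 m: −αΔT+βΔS = −(2.3 × 10⁻⁴)(-0.1)+(7 × 10⁻⁴)(+1.48) = 1.1 × 10⁻³ → stable
  209–232 m: −αΔT+βΔS = −(2.3 × 10⁻⁴)(-0.4)+(7 × 10⁻⁴)(+0.02) = 1.1 × 10⁻⁴ → stable
  232–249 m: −αΔT+βΔS = −(2.3 × 10⁻⁴)(+1.8)+(7 × 10⁻⁴)(+3.00) = 1.7 × 10⁻³ → stable
The 76–114 m interval has Δρ < 0: lighter water underlies denser water.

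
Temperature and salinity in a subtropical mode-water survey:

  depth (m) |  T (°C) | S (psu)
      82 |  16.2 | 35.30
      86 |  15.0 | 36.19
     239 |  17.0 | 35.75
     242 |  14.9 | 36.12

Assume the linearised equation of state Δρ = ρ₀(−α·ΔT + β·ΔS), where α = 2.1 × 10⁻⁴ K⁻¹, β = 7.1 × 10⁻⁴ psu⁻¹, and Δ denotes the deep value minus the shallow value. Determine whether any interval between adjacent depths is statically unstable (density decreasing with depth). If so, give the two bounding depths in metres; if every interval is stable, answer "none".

Evaluate Δρ/ρ₀ = −αΔT + βΔS across each adjacent pair:
  82–86 m: −αΔT+βΔS = −(2.1 × 10⁻⁴)(-1.2)+(7.1 × 10⁻⁴)(+0.89) = 8.8 × 10⁻⁴ → stable
  86–239 m: −αΔT+βΔS = −(2.1 × 10⁻⁴)(+2.0)+(7.1 × 10⁻⁴)(-0.44) = -7.3 × 10⁻⁴ → UNSTABLE
  239–242 m: −αΔT+βΔS = −(2.1 × 10⁻⁴)(-2.1)+(7.1 × 10⁻⁴)(+0.37) = 7.0 × 10⁻⁴ → stable
The 86–239 m interval has Δρ < 0: lighter water underlies denser water.

86–239 m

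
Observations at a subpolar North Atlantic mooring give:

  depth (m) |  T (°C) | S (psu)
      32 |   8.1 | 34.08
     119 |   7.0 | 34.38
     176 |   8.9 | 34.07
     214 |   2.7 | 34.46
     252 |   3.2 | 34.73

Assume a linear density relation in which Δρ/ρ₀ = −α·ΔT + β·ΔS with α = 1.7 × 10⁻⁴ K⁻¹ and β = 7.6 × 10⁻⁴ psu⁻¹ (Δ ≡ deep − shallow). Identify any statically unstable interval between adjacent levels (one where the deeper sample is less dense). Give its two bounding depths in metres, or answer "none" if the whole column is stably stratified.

Evaluate Δρ/ρ₀ = −αΔT + βΔS across each adjacent pair:
  32–119 m: −αΔT+βΔS = −(1.7 × 10⁻⁴)(-1.1)+(7.6 × 10⁻⁴)(+0.30) = 4.2 × 10⁻⁴ → stable
  119–176 m: −αΔT+βΔS = −(1.7 × 10⁻⁴)(+1.9)+(7.6 × 10⁻⁴)(-0.31) = -5.6 × 10⁻⁴ → UNSTABLE
  176–214 m: −αΔT+βΔS = −(1.7 × 10⁻⁴)(-6.2)+(7.6 × 10⁻⁴)(+0.39) = 1.4 × 10⁻³ → stable
  214–252 m: −αΔT+βΔS = −(1.7 × 10⁻⁴)(+0.5)+(7.6 × 10⁻⁴)(+0.27) = 1.2 × 10⁻⁴ → stable
The 119–176 m interval has Δρ < 0: lighter water underlies denser water.

119–176 m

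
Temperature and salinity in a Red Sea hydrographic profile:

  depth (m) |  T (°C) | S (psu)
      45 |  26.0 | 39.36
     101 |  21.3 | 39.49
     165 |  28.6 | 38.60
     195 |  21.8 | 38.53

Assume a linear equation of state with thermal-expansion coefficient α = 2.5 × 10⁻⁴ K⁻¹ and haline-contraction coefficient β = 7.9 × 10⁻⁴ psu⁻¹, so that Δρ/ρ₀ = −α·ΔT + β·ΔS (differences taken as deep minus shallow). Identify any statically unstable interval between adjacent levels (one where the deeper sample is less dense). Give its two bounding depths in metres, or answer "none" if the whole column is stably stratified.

Evaluate Δρ/ρ₀ = −αΔT + βΔS across each adjacent pair:
  45–101 m: −αΔT+βΔS = −(2.5 × 10⁻⁴)(-4.7)+(7.9 × 10⁻⁴)(+0.13) = 1.3 × 10⁻³ → stable
  101–165 m: −αΔT+βΔS = −(2.5 × 10⁻⁴)(+7.3)+(7.9 × 10⁻⁴)(-0.89) = -2.5 × 10⁻³ → UNSTABLE
  165–195 m: −αΔT+βΔS = −(2.5 × 10⁻⁴)(-6.8)+(7.9 × 10⁻⁴)(-0.07) = 1.6 × 10⁻³ → stable
The 101–165 m interval has Δρ < 0: lighter water underlies denser water.

101–165 m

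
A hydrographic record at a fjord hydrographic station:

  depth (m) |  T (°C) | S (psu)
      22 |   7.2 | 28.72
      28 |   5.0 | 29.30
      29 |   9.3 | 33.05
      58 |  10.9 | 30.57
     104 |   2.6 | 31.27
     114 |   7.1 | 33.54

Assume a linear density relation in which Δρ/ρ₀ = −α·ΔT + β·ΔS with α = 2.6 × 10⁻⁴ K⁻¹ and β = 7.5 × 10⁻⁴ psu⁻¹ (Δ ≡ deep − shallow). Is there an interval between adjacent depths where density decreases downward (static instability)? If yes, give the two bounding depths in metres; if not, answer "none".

Evaluate Δρ/ρ₀ = −αΔT + βΔS across each adjacent pair:
  22–28 m: −αΔT+βΔS = −(2.6 × 10⁻⁴)(-2.2)+(7.5 × 10⁻⁴)(+0.58) = 1.0 × 10⁻³ → stable
  28–29 m: −αΔT+βΔS = −(2.6 × 10⁻⁴)(+4.3)+(7.5 × 10⁻⁴)(+3.75) = 1.7 × 10⁻³ → stable
  29–58 m: −αΔT+βΔS = −(2.6 × 10⁻⁴)(+1.6)+(7.5 × 10⁻⁴)(-2.48) = -2.3 × 10⁻³ → UNSTABLE
  58–104 m: −αΔT+βΔS = −(2.6 × 10⁻⁴)(-8.3)+(7.5 × 10⁻⁴)(+0.70) = 2.7 × 10⁻³ → stable
  104–114 m: −αΔT+βΔS = −(2.6 × 10⁻⁴)(+4.5)+(7.5 × 10⁻⁴)(+2.27) = 5.3 × 10⁻⁴ → stable
The 29–58 m interval has Δρ < 0: lighter water underlies denser water.

29–58 m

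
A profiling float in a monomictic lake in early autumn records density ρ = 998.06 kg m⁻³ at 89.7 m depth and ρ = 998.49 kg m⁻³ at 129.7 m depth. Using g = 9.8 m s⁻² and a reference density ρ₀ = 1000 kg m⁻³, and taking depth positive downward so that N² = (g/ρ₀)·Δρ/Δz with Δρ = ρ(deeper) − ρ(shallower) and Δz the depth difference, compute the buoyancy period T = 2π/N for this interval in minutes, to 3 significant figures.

10.2 min

Δρ = 998.49 − 998.06 = 0.43 kg m⁻³ over Δz = 129.7 − 89.7 = 40 m.
N² = (9.8/1000) × (0.43/40) = 1.0535 × 10⁻⁴ s⁻².
N = √(1.0535 × 10⁻⁴) = 0.010264 rad s⁻¹, so T = 2π/N = 612.16 s = 10.203 min ≈ 10.2 min.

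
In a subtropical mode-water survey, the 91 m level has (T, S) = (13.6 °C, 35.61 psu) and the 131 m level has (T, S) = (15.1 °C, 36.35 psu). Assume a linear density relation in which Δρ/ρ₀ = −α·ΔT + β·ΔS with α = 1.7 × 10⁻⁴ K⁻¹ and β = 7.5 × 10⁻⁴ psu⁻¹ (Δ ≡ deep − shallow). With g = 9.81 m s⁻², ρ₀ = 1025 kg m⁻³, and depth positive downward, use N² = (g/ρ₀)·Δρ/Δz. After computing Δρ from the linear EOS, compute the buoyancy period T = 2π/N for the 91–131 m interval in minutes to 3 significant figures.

12.2 min

ΔT = +1.5 K, ΔS = +0.74 psu (deep − shallow).
Δρ/ρ₀ = −αΔT + βΔS = -2.55 × 10⁻⁴ + 5.55 × 10⁻⁴ = 3.00 × 10⁻⁴, so Δρ ≈ 0.3075 kg m⁻³.
N² = (g/ρ₀)·Δρ/Δz = g·(Δρ/ρ₀)/Δz = 9.81 × 3.00 × 10⁻⁴ / 40 = 7.3575 × 10⁻⁵ s⁻².
N = √(7.3575 × 10⁻⁵) = 8.5776 × 10⁻³ rad s⁻¹ → T = 2π/N = 732.51 s = 12.208 min ≈ 12.2 min.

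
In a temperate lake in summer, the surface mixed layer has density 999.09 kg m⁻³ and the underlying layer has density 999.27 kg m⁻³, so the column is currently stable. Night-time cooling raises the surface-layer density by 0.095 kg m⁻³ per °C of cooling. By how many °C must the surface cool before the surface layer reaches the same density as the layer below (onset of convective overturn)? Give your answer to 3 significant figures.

Density deficit of the surface layer: 999.27 − 999.09 = 0.18 kg m⁻³.
Required change = 0.18 / 0.095 = 1.89 °C.

1.89 °C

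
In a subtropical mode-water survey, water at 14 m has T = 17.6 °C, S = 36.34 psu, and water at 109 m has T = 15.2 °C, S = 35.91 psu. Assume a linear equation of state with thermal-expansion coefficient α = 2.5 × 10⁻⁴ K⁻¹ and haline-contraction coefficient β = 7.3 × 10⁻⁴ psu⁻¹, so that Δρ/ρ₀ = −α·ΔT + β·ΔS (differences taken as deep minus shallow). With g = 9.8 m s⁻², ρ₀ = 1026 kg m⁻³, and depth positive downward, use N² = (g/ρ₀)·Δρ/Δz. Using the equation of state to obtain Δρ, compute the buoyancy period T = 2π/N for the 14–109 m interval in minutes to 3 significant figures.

19.3 min

ΔT = -2.4 K, ΔS = -0.43 psu (deep − shallow).
Δρ/ρ₀ = −αΔT + βΔS = 6.00 × 10⁻⁴ − 3.139 × 10⁻⁴ = 2.861 × 10⁻⁴, so Δρ ≈ 0.2935 kg m⁻³.
N² = (g/ρ₀)·Δρ/Δz = g·(Δρ/ρ₀)/Δz = 9.8 × 2.861 × 10⁻⁴ / 95 = 2.9513 × 10⁻⁵ s⁻².
N = √(2.9513 × 10⁻⁵) = 5.4326 × 10⁻³ rad s⁻¹ → T = 2π/N = 1.1566 × 10³ s = 19.277 min ≈ 19.3 min.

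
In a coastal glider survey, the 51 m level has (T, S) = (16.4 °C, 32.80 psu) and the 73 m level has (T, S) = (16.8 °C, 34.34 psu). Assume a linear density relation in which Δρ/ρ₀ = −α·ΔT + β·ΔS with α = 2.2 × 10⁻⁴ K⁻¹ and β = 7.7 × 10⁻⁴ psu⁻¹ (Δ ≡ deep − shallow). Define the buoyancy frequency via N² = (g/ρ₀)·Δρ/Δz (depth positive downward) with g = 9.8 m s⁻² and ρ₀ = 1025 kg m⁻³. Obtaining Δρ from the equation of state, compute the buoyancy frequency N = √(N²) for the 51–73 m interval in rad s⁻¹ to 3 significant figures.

ΔT = +0.4 K, ΔS = +1.54 psu (deep − shallow).
Δρ/ρ₀ = −αΔT + βΔS = -8.80 × 10⁻⁵ + 1.1858 × 10⁻³ = 1.0978 × 10⁻³, so Δρ ≈ 1.125 kg m⁻³.
N² = (g/ρ₀)·Δρ/Δz = g·(Δρ/ρ₀)/Δz = 9.8 × 1.0978 × 10⁻³ / 22 = 4.8902 × 10⁻⁴ s⁻².
N = √(4.8902 × 10⁻⁴) = 0.022114 rad s⁻¹ ≈ 0.0221 rad s⁻¹.

0.0221 rad s⁻¹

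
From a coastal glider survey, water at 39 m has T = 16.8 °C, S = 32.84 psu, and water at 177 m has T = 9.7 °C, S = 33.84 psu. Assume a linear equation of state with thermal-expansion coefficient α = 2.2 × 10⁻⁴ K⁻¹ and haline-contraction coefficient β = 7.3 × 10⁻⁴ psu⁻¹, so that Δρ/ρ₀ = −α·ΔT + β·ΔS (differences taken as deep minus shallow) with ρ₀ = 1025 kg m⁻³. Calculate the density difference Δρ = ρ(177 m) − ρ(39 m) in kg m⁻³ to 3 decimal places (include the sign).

ΔT = -7.1 K, ΔS = +1.00 psu (deep − shallow).
Δρ/ρ₀ = −(2.2 × 10⁻⁴)(-7.1) + (7.3 × 10⁻⁴)(+1.00) = 2.292 × 10⁻³.
Δρ = 1025 × (2.292 × 10⁻³) = +2.349 kg m⁻³.
Positive Δρ: denser below, stable.

+2.349 kg m⁻³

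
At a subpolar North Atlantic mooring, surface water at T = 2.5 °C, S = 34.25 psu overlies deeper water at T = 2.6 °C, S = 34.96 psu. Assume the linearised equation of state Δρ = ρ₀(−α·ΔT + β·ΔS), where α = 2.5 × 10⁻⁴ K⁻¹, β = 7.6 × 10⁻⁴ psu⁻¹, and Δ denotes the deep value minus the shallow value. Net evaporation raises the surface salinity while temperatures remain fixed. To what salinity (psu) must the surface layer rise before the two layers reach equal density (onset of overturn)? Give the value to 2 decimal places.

Neutral buoyancy requires −α(T_deep − T_surf) + β(S_deep − S_surf′) = 0.
S_surf′ = S_deep − (α/β)·ΔT = 34.96 − (2.5 × 10⁻⁴/7.6 × 10⁻⁴)·(+0.1) = 34.9271 psu.
Increase required: 34.9271 − 34.25 = 0.6771 psu.

34.93 psu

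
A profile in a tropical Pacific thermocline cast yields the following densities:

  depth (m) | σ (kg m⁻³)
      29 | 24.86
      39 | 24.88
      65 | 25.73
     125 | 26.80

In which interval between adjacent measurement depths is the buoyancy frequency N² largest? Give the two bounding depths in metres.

Compute the density gradient over each adjacent pair:
  29–39 m: Δρ/Δz = 0.02/10 = 2.0 × 10⁻³ kg m⁻⁴
  39–65 m: Δρ/Δz = 0.85/26 = 0.033 kg m⁻⁴
  65–125 m: Δρ/Δz = 1.07/60 = 0.018 kg m⁻⁴
The largest gradient is in the 39–65 m interval — the pycnocline.

39–65 m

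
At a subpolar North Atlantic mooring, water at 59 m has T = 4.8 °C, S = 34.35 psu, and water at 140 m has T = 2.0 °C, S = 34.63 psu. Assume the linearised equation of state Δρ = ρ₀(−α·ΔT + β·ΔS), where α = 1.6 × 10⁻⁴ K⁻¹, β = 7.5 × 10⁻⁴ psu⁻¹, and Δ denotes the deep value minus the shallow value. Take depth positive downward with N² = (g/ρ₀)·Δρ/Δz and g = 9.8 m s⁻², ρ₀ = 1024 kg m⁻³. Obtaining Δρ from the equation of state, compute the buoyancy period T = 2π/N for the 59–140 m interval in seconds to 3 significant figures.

704 s

ΔT = -2.8 K, ΔS = +0.28 psu (deep − shallow).
Δρ/ρ₀ = −αΔT + βΔS = 4.48 × 10⁻⁴ + 2.10 × 10⁻⁴ = 6.58 × 10⁻⁴, so Δρ ≈ 0.6738 kg m⁻³.
N² = (g/ρ₀)·Δρ/Δz = g·(Δρ/ρ₀)/Δz = 9.8 × 6.58 × 10⁻⁴ / 81 = 7.9610 × 10⁻⁵ s⁻².
N = √(7.9610 × 10⁻⁵) = 8.9224 × 10⁻³ rad s⁻¹ → T = 2π/N = 704.20 s ≈ 704 s.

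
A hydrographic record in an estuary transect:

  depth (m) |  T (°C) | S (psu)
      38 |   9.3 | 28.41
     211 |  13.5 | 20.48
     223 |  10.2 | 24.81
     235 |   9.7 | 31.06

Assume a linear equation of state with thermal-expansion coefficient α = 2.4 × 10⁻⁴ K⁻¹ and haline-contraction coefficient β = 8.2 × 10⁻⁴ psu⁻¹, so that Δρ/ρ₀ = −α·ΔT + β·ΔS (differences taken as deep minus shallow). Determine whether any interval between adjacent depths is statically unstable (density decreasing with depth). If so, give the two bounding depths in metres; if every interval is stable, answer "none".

38–211 m

Evaluate Δρ/ρ₀ = −αΔT + βΔS across each adjacent pair:
  38–211 m: −αΔT+βΔS = −(2.4 × 10⁻⁴)(+4.2)+(8.2 × 10⁻⁴)(-7.93) = -7.5 × 10⁻³ → UNSTABLE
  211–223 m: −αΔT+βΔS = −(2.4 × 10⁻⁴)(-3.3)+(8.2 × 10⁻⁴)(+4.33) = 4.3 × 10⁻³ → stable
  223–235 m: −αΔT+βΔS = −(2.4 × 10⁻⁴)(-0.5)+(8.2 × 10⁻⁴)(+6.25) = 5.2 × 10⁻³ → stable
The 38–211 m interval has Δρ < 0: lighter water underlies denser water.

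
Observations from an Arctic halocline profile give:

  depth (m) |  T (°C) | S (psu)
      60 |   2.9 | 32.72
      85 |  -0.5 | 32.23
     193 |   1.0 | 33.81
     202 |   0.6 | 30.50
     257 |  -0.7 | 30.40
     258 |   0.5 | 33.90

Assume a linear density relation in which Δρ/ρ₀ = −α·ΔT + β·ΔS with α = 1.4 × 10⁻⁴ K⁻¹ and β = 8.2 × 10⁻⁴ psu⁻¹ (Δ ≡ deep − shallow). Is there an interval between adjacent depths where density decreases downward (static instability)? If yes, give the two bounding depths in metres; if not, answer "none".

193–202 m

Evaluate Δρ/ρ₀ = −αΔT + βΔS across each adjacent pair:
  60–85 m: −αΔT+βΔS = −(1.4 × 10⁻⁴)(-3.4)+(8.2 × 10⁻⁴)(-0.49) = 7.4 × 10⁻⁵ → stable
  85–193 m: −αΔT+βΔS = −(1.4 × 10⁻⁴)(+1.5)+(8.2 × 10⁻⁴)(+1.58) = 1.1 × 10⁻³ → stable
  193–202 m: −αΔT+βΔS = −(1.4 × 10⁻⁴)(-0.4)+(8.2 × 10⁻⁴)(-3.31) = -2.7 × 10⁻³ → UNSTABLE
  202–257 m: −αΔT+βΔS = −(1.4 × 10⁻⁴)(-1.3)+(8.2 × 10⁻⁴)(-0.10) = 1.0 × 10⁻⁴ → stable
  257–258 m: −αΔT+βΔS = −(1.4 × 10⁻⁴)(+1.2)+(8.2 × 10⁻⁴)(+3.50) = 2.7 × 10⁻³ → stable
The 193–202 m interval has Δρ < 0: lighter water underlies denser water.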